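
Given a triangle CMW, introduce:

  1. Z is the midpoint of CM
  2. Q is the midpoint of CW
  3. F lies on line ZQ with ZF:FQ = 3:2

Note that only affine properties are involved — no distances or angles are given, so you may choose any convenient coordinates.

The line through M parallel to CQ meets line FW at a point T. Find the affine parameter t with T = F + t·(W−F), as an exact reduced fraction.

t = -4

Choose coordinates C = (0, 0), M = (1, 0), W = (0, 1).
1. Z is the midpoint of CM ⇒ Z = (1/2, 0)
2. Q is the midpoint of CW ⇒ Q = (0, 1/2)
3. F lies on line ZQ with ZF:FQ = 3:2 ⇒ F = (1/5, 3/10)
through M parallel to CQ: direction (0, 1/2); meets FW at T = (1, -5/2)
T = F + t·(W−F) with t = -4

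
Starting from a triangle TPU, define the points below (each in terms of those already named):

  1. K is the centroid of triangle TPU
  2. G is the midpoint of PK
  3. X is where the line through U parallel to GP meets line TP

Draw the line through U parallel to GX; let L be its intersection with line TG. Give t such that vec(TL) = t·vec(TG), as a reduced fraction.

t = 4

Choose coordinates T = (0, 0), P = (1, 0), U = (0, 1).
1. K is the centroid of triangle TPU ⇒ K = (1/3, 1/3)
2. G is the midpoint of PK ⇒ G = (2/3, 1/6)
3. X is where the line through U parallel to GP meets line TP ⇒ X = (2, 0)
through U parallel to GX: direction (4/3, -1/6); meets TG at L = (8/3, 2/3)
L = T + t·(G−T) with t = 4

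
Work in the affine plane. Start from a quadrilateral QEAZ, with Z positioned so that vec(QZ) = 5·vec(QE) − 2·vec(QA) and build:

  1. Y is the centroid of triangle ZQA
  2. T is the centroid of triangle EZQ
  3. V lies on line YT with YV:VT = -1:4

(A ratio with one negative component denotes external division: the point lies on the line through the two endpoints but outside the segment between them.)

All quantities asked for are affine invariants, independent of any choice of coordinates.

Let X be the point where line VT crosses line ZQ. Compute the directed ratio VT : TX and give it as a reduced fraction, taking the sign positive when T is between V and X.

Assign Q = (0, 0), E = (1, 0), A = (0, 1), Z = (5, -2) — the answer is frame-independent, so this choice is without loss of generality.
1. Y is the centroid of triangle ZQA ⇒ Y = (5/3, -1/3)
2. T is the centroid of triangle EZQ ⇒ T = (2, -2/3)
3. V lies on line YT with YV:VT = -1:4 ⇒ V = (14/9, -2/9)
line VT meets ZQ at X = (20/9, -8/9)
T = V + t·(X−V) with t = 2/3, so VT:TX = 2/3:1/3

VT:TX = 2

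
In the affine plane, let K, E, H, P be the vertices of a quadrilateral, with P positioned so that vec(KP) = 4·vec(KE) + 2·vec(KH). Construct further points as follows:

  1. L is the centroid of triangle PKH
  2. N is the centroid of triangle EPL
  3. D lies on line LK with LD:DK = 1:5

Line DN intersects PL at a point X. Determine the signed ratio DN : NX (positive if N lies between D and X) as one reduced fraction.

Choose coordinates K = (0, 0), E = (1, 0), H = (0, 1), P = (4, 2).
1. L is the centroid of triangle PKH ⇒ L = (4/3, 1)
2. N is the centroid of triangle EPL ⇒ N = (19/9, 1)
3. D lies on line LK with LD:DK = 1:5 ⇒ D = (10/9, 5/6)
line DN meets PL at X = (32/45, 23/30)
N = D + t·(X−D) with t = -5/2, so DN:NX = -5/2:7/2

DN:NX = -5/7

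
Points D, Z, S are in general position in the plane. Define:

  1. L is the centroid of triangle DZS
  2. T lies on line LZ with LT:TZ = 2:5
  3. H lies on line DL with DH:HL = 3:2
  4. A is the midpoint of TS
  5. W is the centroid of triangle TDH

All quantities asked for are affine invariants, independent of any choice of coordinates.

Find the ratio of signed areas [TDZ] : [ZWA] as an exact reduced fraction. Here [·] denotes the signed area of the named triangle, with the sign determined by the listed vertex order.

Choose coordinates D = (0, 0), Z = (1, 0), S = (0, 1).
1. L is the centroid of triangle DZS ⇒ L = (1/3, 1/3)
2. T lies on line LZ with LT:TZ = 2:5 ⇒ T = (11/21, 5/21)
3. H lies on line DL with DH:HL = 3:2 ⇒ H = (1/5, 1/5)
4. A is the midpoint of TS ⇒ A = (11/42, 13/21)
5. W is the centroid of triangle TDH ⇒ W = (76/315, 46/315)
2·[TDZ] = 5/21, 2·[ZWA] = -38/105
[TDZ]:[ZWA] = 5/21:-38/105 = -25/38

[TDZ]:[ZWA] = -25/38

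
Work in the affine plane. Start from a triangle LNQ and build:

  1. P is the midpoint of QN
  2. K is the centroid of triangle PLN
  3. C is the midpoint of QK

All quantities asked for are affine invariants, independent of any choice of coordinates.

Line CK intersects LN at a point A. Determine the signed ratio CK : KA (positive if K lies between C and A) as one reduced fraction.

Choose coordinates L = (0, 0), N = (1, 0), Q = (0, 1).
1. P is the midpoint of QN ⇒ P = (1/2, 1/2)
2. K is the centroid of triangle PLN ⇒ K = (1/2, 1/6)
3. C is the midpoint of QK ⇒ C = (1/4, 7/12)
line CK meets LN at A = (3/5, 0)
K = C + t·(A−C) with t = 5/7, so CK:KA = 5/7:2/7

CK:KA = 5/2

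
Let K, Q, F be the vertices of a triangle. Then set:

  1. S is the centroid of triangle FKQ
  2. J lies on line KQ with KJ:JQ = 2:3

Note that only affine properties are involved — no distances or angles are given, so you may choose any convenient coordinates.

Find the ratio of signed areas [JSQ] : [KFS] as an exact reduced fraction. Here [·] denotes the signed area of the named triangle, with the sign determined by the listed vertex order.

Assign K = (0, 0), Q = (1, 0), F = (0, 1) — the answer is frame-independent, so this choice is without loss of generality.
1. S is the centroid of triangle FKQ ⇒ S = (1/3, 1/3)
2. J lies on line KQ with KJ:JQ = 2:3 ⇒ J = (2/5, 0)
2·[JSQ] = -1/5, 2·[KFS] = -1/3
[JSQ]:[KFS] = -1/5:-1/3 = 3/5

[JSQ]:[KFS] = 3/5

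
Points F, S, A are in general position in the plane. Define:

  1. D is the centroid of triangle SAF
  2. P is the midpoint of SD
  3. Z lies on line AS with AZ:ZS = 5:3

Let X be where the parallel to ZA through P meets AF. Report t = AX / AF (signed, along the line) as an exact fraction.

Assign F = (0, 0), S = (1, 0), A = (0, 1) — the answer is frame-independent, so this choice is without loss of generality.
1. D is the centroid of triangle SAF ⇒ D = (1/3, 1/3)
2. P is the midpoint of SD ⇒ P = (2/3, 1/6)
3. Z lies on line AS with AZ:ZS = 5:3 ⇒ Z = (5/8, 3/8)
through P parallel to ZA: direction (-5/8, 5/8); meets AF at X = (0, 5/6)
X = A + t·(F−A) with t = 1/6

t = 1/6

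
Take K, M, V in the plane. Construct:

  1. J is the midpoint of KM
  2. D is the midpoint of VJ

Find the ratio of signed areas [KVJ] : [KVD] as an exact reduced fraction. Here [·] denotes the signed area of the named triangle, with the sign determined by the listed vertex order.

[KVJ]:[KVD] = 2

Assign K = (0, 0), M = (1, 0), V = (0, 1) — the answer is frame-independent, so this choice is without loss of generality.
1. J is the midpoint of KM ⇒ J = (1/2, 0)
2. D is the midpoint of VJ ⇒ D = (1/4, 1/2)
2·[KVJ] = -1/2, 2·[KVD] = -1/4
[KVJ]:[KVD] = -1/2:-1/4 = 2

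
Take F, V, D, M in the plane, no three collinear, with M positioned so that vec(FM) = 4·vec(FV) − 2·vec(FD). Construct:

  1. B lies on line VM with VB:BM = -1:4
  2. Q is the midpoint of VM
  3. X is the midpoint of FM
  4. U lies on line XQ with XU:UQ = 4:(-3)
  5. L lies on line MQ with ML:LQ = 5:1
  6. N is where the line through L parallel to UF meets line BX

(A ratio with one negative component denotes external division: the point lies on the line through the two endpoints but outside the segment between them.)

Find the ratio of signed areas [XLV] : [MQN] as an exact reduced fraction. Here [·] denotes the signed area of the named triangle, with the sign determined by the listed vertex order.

Work in coordinates with F = (0, 0), V = (1, 0), D = (0, 1), M = (4, -2).
1. B lies on line VM with VB:BM = -1:4 ⇒ B = (0, 2/3)
2. Q is the midpoint of VM ⇒ Q = (5/2, -1)
3. X is the midpoint of FM ⇒ X = (2, -1)
4. U lies on line XQ with XU:UQ = 4:(-3) ⇒ U = (4, -1)
5. L lies on line MQ with ML:LQ = 5:1 ⇒ L = (11/4, -7/6)
6. N is where the line through L parallel to UF meets line BX ⇒ N = (55/28, -163/168)
2·[XLV] = 7/12, 2·[MQN] = 55/112
[XLV]:[MQN] = 7/12:55/112 = 196/165

[XLV]:[MQN] = 196/165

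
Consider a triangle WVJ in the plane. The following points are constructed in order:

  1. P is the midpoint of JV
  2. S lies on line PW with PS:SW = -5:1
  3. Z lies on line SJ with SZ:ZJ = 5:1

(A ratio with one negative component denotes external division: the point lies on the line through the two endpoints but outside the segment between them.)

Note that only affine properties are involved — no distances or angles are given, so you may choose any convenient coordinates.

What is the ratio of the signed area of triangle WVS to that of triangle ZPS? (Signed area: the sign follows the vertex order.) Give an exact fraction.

Work in coordinates with W = (0, 0), V = (1, 0), J = (0, 1).
1. P is the midpoint of JV ⇒ P = (1/2, 1/2)
2. S lies on line PW with PS:SW = -5:1 ⇒ S = (-1/8, -1/8)
3. Z lies on line SJ with SZ:ZJ = 5:1 ⇒ Z = (-1/48, 13/16)
2·[WVS] = -1/8, 2·[ZPS] = -25/48
[WVS]:[ZPS] = -1/8:-25/48 = 6/25

[WVS]:[ZPS] = 6/25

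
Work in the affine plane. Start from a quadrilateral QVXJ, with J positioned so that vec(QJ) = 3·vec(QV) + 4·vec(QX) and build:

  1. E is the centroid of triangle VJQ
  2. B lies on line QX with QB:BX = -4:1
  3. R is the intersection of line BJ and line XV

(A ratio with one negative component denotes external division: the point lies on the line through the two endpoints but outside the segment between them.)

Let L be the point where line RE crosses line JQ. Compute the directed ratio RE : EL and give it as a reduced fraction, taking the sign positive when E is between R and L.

Work in coordinates with Q = (0, 0), V = (1, 0), X = (0, 1), J = (3, 4).
1. E is the centroid of triangle VJQ ⇒ E = (4/3, 4/3)
2. B lies on line QX with QB:BX = -4:1 ⇒ B = (0, 4/3)
3. R is the intersection of line BJ and line XV ⇒ R = (-3/17, 20/17)
line RE meets JQ at L = (69/71, 92/71)
E = R + t·(L−R) with t = 71/54, so RE:EL = 71/54:-17/54

RE:EL = -71/17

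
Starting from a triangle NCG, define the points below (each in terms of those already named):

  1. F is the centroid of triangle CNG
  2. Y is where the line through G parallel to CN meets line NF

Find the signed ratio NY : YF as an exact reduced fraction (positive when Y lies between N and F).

NY:YF = -3/2

Set N = (0, 0), C = (1, 0), G = (0, 1); any affine frame gives the same invariant.
1. F is the centroid of triangle CNG ⇒ F = (1/3, 1/3)
2. Y is where the line through G parallel to CN meets line NF ⇒ Y = (1, 1)
Y = N + t·(F−N) with t = 3, so NY:YF = t:(1−t) = 3:-2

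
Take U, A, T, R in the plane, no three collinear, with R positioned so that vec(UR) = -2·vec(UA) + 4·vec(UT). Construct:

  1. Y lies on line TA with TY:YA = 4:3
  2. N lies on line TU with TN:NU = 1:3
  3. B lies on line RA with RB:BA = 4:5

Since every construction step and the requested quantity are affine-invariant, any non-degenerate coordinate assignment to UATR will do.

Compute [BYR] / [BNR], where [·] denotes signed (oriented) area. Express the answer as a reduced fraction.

[BYR]:[BNR] = 12/49

Choose coordinates U = (0, 0), A = (1, 0), T = (0, 1), R = (-2, 4).
1. Y lies on line TA with TY:YA = 4:3 ⇒ Y = (4/7, 3/7)
2. N lies on line TU with TN:NU = 1:3 ⇒ N = (0, 3/4)
3. B lies on line RA with RB:BA = 4:5 ⇒ B = (-2/3, 20/9)
2·[BYR] = -4/21, 2·[BNR] = -7/9
[BYR]:[BNR] = -4/21:-7/9 = 12/49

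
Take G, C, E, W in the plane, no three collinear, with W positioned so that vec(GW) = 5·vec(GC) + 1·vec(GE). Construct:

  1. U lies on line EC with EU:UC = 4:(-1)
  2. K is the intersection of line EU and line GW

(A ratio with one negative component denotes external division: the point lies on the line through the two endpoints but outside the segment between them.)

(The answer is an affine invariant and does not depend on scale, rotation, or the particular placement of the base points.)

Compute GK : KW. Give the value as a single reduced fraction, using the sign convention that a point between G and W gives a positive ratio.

Assign G = (0, 0), C = (1, 0), E = (0, 1), W = (5, 1) — the answer is frame-independent, so this choice is without loss of generality.
1. U lies on line EC with EU:UC = 4:(-1) ⇒ U = (4/3, -1/3)
2. K is the intersection of line EU and line GW ⇒ K = (5/6, 1/6)
K = G + t·(W−G) with t = 1/6, so GK:KW = t:(1−t) = 1/6:5/6

GK:KW = 1/5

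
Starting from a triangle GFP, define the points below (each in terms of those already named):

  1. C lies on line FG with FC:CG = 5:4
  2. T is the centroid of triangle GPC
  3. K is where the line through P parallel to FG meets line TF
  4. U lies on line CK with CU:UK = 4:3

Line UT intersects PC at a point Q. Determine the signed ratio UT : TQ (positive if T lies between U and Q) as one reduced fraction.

Work in coordinates with G = (0, 0), F = (1, 0), P = (0, 1).
1. C lies on line FG with FC:CG = 5:4 ⇒ C = (4/9, 0)
2. T is the centroid of triangle GPC ⇒ T = (4/27, 1/3)
3. K is where the line through P parallel to FG meets line TF ⇒ K = (-14/9, 1)
4. U lies on line CK with CU:UK = 4:3 ⇒ U = (-44/63, 4/7)
line UT meets PC at Q = (20/63, 2/7)
T = U + t·(Q−U) with t = 5/6, so UT:TQ = 5/6:1/6

UT:TQ = 5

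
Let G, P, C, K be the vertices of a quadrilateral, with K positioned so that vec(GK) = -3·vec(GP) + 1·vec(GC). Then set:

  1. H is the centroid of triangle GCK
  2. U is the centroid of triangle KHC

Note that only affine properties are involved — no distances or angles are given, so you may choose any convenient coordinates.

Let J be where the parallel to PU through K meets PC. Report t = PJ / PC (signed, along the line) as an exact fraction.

t = -11/13

Work in coordinates with G = (0, 0), P = (1, 0), C = (0, 1), K = (-3, 1).
1. H is the centroid of triangle GCK ⇒ H = (-1, 2/3)
2. U is the centroid of triangle KHC ⇒ U = (-4/3, 8/9)
through K parallel to PU: direction (-7/3, 8/9); meets PC at J = (24/13, -11/13)
J = P + t·(C−P) with t = -11/13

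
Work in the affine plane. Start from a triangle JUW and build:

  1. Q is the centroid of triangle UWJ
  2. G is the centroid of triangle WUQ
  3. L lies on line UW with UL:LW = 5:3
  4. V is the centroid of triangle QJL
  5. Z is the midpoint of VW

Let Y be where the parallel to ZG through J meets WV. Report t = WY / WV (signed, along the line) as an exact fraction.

Assign J = (0, 0), U = (1, 0), W = (0, 1) — the answer is frame-independent, so this choice is without loss of generality.
1. Q is the centroid of triangle UWJ ⇒ Q = (1/3, 1/3)
2. G is the centroid of triangle WUQ ⇒ G = (4/9, 4/9)
3. L lies on line UW with UL:LW = 5:3 ⇒ L = (3/8, 5/8)
4. V is the centroid of triangle QJL ⇒ V = (17/72, 23/72)
5. Z is the midpoint of VW ⇒ Z = (17/144, 95/144)
through J parallel to ZG: direction (47/144, -31/144); meets WV at Y = (799/1776, -527/1776)
Y = W + t·(V−W) with t = 141/74

t = 141/74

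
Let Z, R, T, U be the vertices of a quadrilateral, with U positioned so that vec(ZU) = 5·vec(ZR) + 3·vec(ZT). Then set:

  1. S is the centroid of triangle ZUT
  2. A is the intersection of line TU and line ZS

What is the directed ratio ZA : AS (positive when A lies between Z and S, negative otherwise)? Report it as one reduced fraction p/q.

Work in coordinates with Z = (0, 0), R = (1, 0), T = (0, 1), U = (5, 3).
1. S is the centroid of triangle ZUT ⇒ S = (5/3, 4/3)
2. A is the intersection of line TU and line ZS ⇒ A = (5/2, 2)
A = Z + t·(S−Z) with t = 3/2, so ZA:AS = t:(1−t) = 3/2:-1/2

ZA:AS = -3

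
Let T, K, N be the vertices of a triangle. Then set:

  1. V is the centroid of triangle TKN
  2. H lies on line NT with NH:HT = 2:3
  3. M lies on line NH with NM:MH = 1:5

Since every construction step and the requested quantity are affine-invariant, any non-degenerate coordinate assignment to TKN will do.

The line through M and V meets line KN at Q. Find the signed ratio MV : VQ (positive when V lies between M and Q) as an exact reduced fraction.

Work in coordinates with T = (0, 0), K = (1, 0), N = (0, 1).
1. V is the centroid of triangle TKN ⇒ V = (1/3, 1/3)
2. H lies on line NT with NH:HT = 2:3 ⇒ H = (0, 3/5)
3. M lies on line NH with NM:MH = 1:5 ⇒ M = (0, 14/15)
line MV meets KN at Q = (-1/12, 13/12)
V = M + t·(Q−M) with t = -4, so MV:VQ = -4:5

MV:VQ = -4/5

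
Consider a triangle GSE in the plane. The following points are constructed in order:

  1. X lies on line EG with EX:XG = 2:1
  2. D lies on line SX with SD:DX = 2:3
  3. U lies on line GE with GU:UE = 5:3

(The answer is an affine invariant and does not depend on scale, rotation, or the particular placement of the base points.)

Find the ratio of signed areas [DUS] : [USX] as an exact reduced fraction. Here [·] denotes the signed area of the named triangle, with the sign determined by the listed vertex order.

[DUS]:[USX] = 2/5

Choose coordinates G = (0, 0), S = (1, 0), E = (0, 1).
1. X lies on line EG with EX:XG = 2:1 ⇒ X = (0, 1/3)
2. D lies on line SX with SD:DX = 2:3 ⇒ D = (3/5, 2/15)
3. U lies on line GE with GU:UE = 5:3 ⇒ U = (0, 5/8)
2·[DUS] = -7/60, 2·[USX] = -7/24
[DUS]:[USX] = -7/60:-7/24 = 2/5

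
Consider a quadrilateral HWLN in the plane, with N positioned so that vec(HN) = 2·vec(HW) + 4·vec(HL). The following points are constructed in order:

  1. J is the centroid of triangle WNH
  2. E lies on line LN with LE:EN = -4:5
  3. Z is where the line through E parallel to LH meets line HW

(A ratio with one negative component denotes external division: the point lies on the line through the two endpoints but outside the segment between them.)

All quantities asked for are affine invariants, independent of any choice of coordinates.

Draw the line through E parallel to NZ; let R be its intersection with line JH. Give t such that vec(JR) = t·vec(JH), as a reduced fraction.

t = 131/14

Set H = (0, 0), W = (1, 0), L = (0, 1), N = (2, 4); any affine frame gives the same invariant.
1. J is the centroid of triangle WNH ⇒ J = (1, 4/3)
2. E lies on line LN with LE:EN = -4:5 ⇒ E = (-8, -11)
3. Z is where the line through E parallel to LH meets line HW ⇒ Z = (-8, 0)
through E parallel to NZ: direction (-10, -4); meets JH at R = (-117/14, -78/7)
R = J + t·(H−J) with t = 131/14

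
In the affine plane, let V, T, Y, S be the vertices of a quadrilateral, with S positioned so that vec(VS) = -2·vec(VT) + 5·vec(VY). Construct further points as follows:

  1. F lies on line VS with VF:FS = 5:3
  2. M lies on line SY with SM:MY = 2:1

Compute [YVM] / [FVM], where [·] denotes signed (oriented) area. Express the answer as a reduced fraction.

[YVM]:[FVM] = -4/5

Work in coordinates with V = (0, 0), T = (1, 0), Y = (0, 1), S = (-2, 5).
1. F lies on line VS with VF:FS = 5:3 ⇒ F = (-5/4, 25/8)
2. M lies on line SY with SM:MY = 2:1 ⇒ M = (-2/3, 7/3)
2·[YVM] = -2/3, 2·[FVM] = 5/6
[YVM]:[FVM] = -2/3:5/6 = -4/5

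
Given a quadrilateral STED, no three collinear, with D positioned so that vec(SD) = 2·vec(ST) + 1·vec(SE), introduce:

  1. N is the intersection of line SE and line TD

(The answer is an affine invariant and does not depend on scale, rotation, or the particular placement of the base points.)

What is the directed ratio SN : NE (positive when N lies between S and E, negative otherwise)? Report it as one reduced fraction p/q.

SN:NE = -1/2

Set S = (0, 0), T = (1, 0), E = (0, 1), D = (2, 1); any affine frame gives the same invariant.
1. N is the intersection of line SE and line TD ⇒ N = (0, -1)
N = S + t·(E−S) with t = -1, so SN:NE = t:(1−t) = -1:2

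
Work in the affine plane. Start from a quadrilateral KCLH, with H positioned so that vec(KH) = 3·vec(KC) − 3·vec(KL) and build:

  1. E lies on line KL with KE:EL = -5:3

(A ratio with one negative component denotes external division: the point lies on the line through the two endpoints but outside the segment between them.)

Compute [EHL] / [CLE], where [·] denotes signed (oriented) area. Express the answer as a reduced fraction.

Choose coordinates K = (0, 0), C = (1, 0), L = (0, 1), H = (3, -3).
1. E lies on line KL with KE:EL = -5:3 ⇒ E = (0, 5/2)
2·[EHL] = -9/2, 2·[CLE] = -3/2
[EHL]:[CLE] = -9/2:-3/2 = 3

[EHL]:[CLE] = 3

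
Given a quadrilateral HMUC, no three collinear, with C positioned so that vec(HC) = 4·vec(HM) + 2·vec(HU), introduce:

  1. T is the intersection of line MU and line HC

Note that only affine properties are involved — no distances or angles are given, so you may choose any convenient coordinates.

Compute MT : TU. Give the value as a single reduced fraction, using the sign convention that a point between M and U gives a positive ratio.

MT:TU = 1/2

Set H = (0, 0), M = (1, 0), U = (0, 1), C = (4, 2); any affine frame gives the same invariant.
1. T is the intersection of line MU and line HC ⇒ T = (2/3, 1/3)
T = M + t·(U−M) with t = 1/3, so MT:TU = t:(1−t) = 1/3:2/3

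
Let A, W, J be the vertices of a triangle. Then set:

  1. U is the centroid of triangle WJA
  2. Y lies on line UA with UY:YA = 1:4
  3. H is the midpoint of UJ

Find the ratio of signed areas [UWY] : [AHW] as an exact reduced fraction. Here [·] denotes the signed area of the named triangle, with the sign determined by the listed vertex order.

[UWY]:[AHW] = 1/10

Work in coordinates with A = (0, 0), W = (1, 0), J = (0, 1).
1. U is the centroid of triangle WJA ⇒ U = (1/3, 1/3)
2. Y lies on line UA with UY:YA = 1:4 ⇒ Y = (4/15, 4/15)
3. H is the midpoint of UJ ⇒ H = (1/6, 2/3)
2·[UWY] = -1/15, 2·[AHW] = -2/3
[UWY]:[AHW] = -1/15:-2/3 = 1/10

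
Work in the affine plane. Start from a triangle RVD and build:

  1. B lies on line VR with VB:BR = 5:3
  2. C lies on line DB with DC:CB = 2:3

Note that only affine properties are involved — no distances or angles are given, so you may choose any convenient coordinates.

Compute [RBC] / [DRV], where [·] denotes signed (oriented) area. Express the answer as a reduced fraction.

[RBC]:[DRV] = 9/40

Set R = (0, 0), V = (1, 0), D = (0, 1); any affine frame gives the same invariant.
1. B lies on line VR with VB:BR = 5:3 ⇒ B = (3/8, 0)
2. C lies on line DB with DC:CB = 2:3 ⇒ C = (3/20, 3/5)
2·[RBC] = 9/40, 2·[DRV] = 1
[RBC]:[DRV] = 9/40:1 = 9/40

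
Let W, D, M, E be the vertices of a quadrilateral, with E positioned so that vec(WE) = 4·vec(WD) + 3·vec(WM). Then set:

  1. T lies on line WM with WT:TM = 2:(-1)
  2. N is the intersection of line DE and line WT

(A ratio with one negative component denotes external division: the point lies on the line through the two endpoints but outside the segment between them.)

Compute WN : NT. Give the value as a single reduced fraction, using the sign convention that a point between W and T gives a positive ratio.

WN:NT = -1/3

Set W = (0, 0), D = (1, 0), M = (0, 1), E = (4, 3); any affine frame gives the same invariant.
1. T lies on line WM with WT:TM = 2:(-1) ⇒ T = (0, 2)
2. N is the intersection of line DE and line WT ⇒ N = (0, -1)
N = W + t·(T−W) with t = -1/2, so WN:NT = t:(1−t) = -1/2:3/2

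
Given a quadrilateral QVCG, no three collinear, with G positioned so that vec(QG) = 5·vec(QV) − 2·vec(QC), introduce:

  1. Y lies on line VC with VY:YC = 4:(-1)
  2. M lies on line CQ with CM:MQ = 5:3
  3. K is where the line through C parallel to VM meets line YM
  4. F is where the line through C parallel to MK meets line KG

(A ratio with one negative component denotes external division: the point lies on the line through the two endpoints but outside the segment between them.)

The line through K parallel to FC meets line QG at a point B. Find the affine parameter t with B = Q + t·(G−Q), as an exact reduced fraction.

t = 1/33

Work in coordinates with Q = (0, 0), V = (1, 0), C = (0, 1), G = (5, -2).
1. Y lies on line VC with VY:YC = 4:(-1) ⇒ Y = (-1/3, 4/3)
2. M lies on line CQ with CM:MQ = 5:3 ⇒ M = (0, 3/8)
3. K is where the line through C parallel to VM meets line YM ⇒ K = (-1/4, 35/32)
4. F is where the line through C parallel to MK meets line KG ⇒ F = (3/128, 955/1024)
through K parallel to FC: direction (-3/128, 69/1024); meets QG at B = (5/33, -2/33)
B = Q + t·(G−Q) with t = 1/33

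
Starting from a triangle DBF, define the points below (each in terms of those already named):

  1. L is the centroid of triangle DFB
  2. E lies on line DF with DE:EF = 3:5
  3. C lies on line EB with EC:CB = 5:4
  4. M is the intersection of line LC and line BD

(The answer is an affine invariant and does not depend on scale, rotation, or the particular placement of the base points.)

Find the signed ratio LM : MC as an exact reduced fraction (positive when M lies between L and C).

Work in coordinates with D = (0, 0), B = (1, 0), F = (0, 1).
1. L is the centroid of triangle DFB ⇒ L = (1/3, 1/3)
2. E lies on line DF with DE:EF = 3:5 ⇒ E = (0, 3/8)
3. C lies on line EB with EC:CB = 5:4 ⇒ C = (5/9, 1/6)
4. M is the intersection of line LC and line BD ⇒ M = (7/9, 0)
M = L + t·(C−L) with t = 2, so LM:MC = t:(1−t) = 2:-1

LM:MC = -2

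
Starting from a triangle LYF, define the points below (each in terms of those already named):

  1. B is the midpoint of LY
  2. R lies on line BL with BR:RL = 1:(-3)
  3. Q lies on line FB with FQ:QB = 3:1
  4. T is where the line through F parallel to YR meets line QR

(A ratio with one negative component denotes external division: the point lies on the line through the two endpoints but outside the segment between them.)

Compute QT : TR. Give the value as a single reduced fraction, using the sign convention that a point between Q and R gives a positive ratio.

Set L = (0, 0), Y = (1, 0), F = (0, 1); any affine frame gives the same invariant.
1. B is the midpoint of LY ⇒ B = (1/2, 0)
2. R lies on line BL with BR:RL = 1:(-3) ⇒ R = (3/4, 0)
3. Q lies on line FB with FQ:QB = 3:1 ⇒ Q = (3/8, 1/4)
4. T is where the line through F parallel to YR meets line QR ⇒ T = (-3/4, 1)
T = Q + t·(R−Q) with t = -3, so QT:TR = t:(1−t) = -3:4

QT:TR = -3/4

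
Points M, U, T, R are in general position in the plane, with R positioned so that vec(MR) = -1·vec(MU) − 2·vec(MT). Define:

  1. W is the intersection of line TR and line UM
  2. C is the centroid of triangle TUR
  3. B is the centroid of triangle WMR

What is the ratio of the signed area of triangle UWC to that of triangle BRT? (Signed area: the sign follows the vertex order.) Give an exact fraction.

Work in coordinates with M = (0, 0), U = (1, 0), T = (0, 1), R = (-1, -2).
1. W is the intersection of line TR and line UM ⇒ W = (-1/3, 0)
2. C is the centroid of triangle TUR ⇒ C = (0, -1/3)
3. B is the centroid of triangle WMR ⇒ B = (-4/9, -2/3)
2·[UWC] = 4/9, 2·[BRT] = -1/3
[UWC]:[BRT] = 4/9:-1/3 = -4/3

[UWC]:[BRT] = -4/3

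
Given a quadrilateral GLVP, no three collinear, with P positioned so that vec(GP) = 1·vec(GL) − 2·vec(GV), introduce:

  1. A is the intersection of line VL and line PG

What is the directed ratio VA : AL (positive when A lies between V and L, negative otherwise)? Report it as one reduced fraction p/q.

VA:AL = -1/2

Choose coordinates G = (0, 0), L = (1, 0), V = (0, 1), P = (1, -2).
1. A is the intersection of line VL and line PG ⇒ A = (-1, 2)
A = V + t·(L−V) with t = -1, so VA:AL = t:(1−t) = -1:2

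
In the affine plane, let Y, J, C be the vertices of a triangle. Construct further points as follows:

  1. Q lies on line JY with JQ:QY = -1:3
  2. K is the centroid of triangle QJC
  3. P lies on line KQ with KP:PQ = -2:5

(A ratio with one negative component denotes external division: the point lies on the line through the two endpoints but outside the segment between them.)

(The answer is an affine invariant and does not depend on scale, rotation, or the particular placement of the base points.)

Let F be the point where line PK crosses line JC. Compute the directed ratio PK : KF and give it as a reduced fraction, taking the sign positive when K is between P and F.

Choose coordinates Y = (0, 0), J = (1, 0), C = (0, 1).
1. Q lies on line JY with JQ:QY = -1:3 ⇒ Q = (3/2, 0)
2. K is the centroid of triangle QJC ⇒ K = (5/6, 1/3)
3. P lies on line KQ with KP:PQ = -2:5 ⇒ P = (7/18, 5/9)
line PK meets JC at F = (1/2, 1/2)
K = P + t·(F−P) with t = 4, so PK:KF = 4:-3

PK:KF = -4/3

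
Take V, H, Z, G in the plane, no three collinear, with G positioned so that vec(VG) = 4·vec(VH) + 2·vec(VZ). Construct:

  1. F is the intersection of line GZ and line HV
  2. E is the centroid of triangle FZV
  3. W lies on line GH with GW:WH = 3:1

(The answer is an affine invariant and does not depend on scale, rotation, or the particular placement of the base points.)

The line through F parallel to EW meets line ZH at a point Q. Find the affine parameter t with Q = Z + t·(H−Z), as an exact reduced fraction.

t = 29/39

Work in coordinates with V = (0, 0), H = (1, 0), Z = (0, 1), G = (4, 2).
1. F is the intersection of line GZ and line HV ⇒ F = (-4, 0)
2. E is the centroid of triangle FZV ⇒ E = (-4/3, 1/3)
3. W lies on line GH with GW:WH = 3:1 ⇒ W = (7/4, 1/2)
through F parallel to EW: direction (37/12, 1/6); meets ZH at Q = (29/39, 10/39)
Q = Z + t·(H−Z) with t = 29/39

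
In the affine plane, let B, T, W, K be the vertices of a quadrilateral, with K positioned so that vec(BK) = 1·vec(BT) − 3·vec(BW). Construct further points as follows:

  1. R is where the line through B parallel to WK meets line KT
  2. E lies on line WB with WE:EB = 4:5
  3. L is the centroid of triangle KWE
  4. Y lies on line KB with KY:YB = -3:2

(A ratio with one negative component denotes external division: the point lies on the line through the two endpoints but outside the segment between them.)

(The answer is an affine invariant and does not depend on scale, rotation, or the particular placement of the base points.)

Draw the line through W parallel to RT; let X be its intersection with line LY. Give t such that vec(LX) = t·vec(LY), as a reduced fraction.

Choose coordinates B = (0, 0), T = (1, 0), W = (0, 1), K = (1, -3).
1. R is where the line through B parallel to WK meets line KT ⇒ R = (1, -4)
2. E lies on line WB with WE:EB = 4:5 ⇒ E = (0, 5/9)
3. L is the centroid of triangle KWE ⇒ L = (1/3, -13/27)
4. Y lies on line KB with KY:YB = -3:2 ⇒ Y = (-2, 6)
through W parallel to RT: direction (0, 4); meets LY at X = (0, 4/9)
X = L + t·(Y−L) with t = 1/7

t = 1/7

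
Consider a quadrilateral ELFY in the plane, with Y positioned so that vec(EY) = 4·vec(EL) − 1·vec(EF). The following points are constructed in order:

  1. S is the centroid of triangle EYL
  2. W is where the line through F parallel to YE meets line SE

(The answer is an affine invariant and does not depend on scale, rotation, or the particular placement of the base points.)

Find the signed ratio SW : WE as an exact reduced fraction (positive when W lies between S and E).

SW:WE = -11/12

Choose coordinates E = (0, 0), L = (1, 0), F = (0, 1), Y = (4, -1).
1. S is the centroid of triangle EYL ⇒ S = (5/3, -1/3)
2. W is where the line through F parallel to YE meets line SE ⇒ W = (20, -4)
W = S + t·(E−S) with t = -11, so SW:WE = t:(1−t) = -11:12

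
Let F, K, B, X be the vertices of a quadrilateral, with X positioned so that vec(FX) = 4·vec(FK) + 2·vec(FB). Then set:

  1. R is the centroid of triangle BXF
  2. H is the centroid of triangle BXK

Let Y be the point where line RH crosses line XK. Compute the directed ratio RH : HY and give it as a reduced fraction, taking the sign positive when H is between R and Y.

Work in coordinates with F = (0, 0), K = (1, 0), B = (0, 1), X = (4, 2).
1. R is the centroid of triangle BXF ⇒ R = (4/3, 1)
2. H is the centroid of triangle BXK ⇒ H = (5/3, 1)
line RH meets XK at Y = (5/2, 1)
H = R + t·(Y−R) with t = 2/7, so RH:HY = 2/7:5/7

RH:HY = 2/5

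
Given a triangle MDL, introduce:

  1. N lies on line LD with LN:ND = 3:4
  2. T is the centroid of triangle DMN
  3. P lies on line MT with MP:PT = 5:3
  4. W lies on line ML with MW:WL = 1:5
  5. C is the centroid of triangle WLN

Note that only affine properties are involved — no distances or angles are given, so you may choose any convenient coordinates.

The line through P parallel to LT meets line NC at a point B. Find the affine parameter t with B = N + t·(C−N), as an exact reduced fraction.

Work in coordinates with M = (0, 0), D = (1, 0), L = (0, 1).
1. N lies on line LD with LN:ND = 3:4 ⇒ N = (3/7, 4/7)
2. T is the centroid of triangle DMN ⇒ T = (10/21, 4/21)
3. P lies on line MT with MP:PT = 5:3 ⇒ P = (25/84, 5/42)
4. W lies on line ML with MW:WL = 1:5 ⇒ W = (0, 1/6)
5. C is the centroid of triangle WLN ⇒ C = (1/7, 73/126)
through P parallel to LT: direction (10/21, -17/21); meets NC at B = (15/602, 1403/2408)
B = N + t·(C−N) with t = 243/172

t = 243/172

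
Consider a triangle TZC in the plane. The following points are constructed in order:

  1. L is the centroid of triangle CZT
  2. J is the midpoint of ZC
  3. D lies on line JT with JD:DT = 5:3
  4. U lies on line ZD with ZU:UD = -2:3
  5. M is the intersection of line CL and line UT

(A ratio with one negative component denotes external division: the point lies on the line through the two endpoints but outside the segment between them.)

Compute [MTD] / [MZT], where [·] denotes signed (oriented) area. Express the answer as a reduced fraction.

Set T = (0, 0), Z = (1, 0), C = (0, 1); any affine frame gives the same invariant.
1. L is the centroid of triangle CZT ⇒ L = (1/3, 1/3)
2. J is the midpoint of ZC ⇒ J = (1/2, 1/2)
3. D lies on line JT with JD:DT = 5:3 ⇒ D = (3/16, 3/16)
4. U lies on line ZD with ZU:UD = -2:3 ⇒ U = (21/8, -3/8)
5. M is the intersection of line CL and line UT ⇒ M = (7/13, -1/13)
2·[MTD] = -3/26, 2·[MZT] = 1/13
[MTD]:[MZT] = -3/26:1/13 = -3/2

[MTD]:[MZT] = -3/2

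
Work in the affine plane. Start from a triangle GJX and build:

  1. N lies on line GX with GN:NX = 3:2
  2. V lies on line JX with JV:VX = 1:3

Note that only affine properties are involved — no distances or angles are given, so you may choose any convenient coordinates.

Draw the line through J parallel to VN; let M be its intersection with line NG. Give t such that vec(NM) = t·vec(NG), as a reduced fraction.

Set G = (0, 0), J = (1, 0), X = (0, 1); any affine frame gives the same invariant.
1. N lies on line GX with GN:NX = 3:2 ⇒ N = (0, 3/5)
2. V lies on line JX with JV:VX = 1:3 ⇒ V = (3/4, 1/4)
through J parallel to VN: direction (-3/4, 7/20); meets NG at M = (0, 7/15)
M = N + t·(G−N) with t = 2/9

t = 2/9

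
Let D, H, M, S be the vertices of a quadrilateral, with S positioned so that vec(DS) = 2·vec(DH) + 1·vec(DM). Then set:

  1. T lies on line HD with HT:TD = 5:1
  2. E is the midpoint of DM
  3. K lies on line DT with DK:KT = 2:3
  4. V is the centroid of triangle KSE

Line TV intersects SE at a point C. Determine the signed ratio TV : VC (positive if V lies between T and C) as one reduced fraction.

TV:VC = 133/62

Assign D = (0, 0), H = (1, 0), M = (0, 1), S = (2, 1) — the answer is frame-independent, so this choice is without loss of generality.
1. T lies on line HD with HT:TD = 5:1 ⇒ T = (1/6, 0)
2. E is the midpoint of DM ⇒ E = (0, 1/2)
3. K lies on line DT with DK:KT = 2:3 ⇒ K = (1/15, 0)
4. V is the centroid of triangle KSE ⇒ V = (31/45, 1/2)
line TV meets SE at C = (124/133, 195/266)
V = T + t·(C−T) with t = 133/195, so TV:VC = 133/195:62/195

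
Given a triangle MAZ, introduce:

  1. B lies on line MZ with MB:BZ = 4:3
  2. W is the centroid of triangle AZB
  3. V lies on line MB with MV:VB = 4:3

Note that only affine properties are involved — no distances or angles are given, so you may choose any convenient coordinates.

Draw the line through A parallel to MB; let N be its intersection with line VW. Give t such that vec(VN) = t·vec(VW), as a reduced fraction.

t = 3

Work in coordinates with M = (0, 0), A = (1, 0), Z = (0, 1).
1. B lies on line MZ with MB:BZ = 4:3 ⇒ B = (0, 4/7)
2. W is the centroid of triangle AZB ⇒ W = (1/3, 11/21)
3. V lies on line MB with MV:VB = 4:3 ⇒ V = (0, 16/49)
through A parallel to MB: direction (0, 4/7); meets VW at N = (1, 45/49)
N = V + t·(W−V) with t = 3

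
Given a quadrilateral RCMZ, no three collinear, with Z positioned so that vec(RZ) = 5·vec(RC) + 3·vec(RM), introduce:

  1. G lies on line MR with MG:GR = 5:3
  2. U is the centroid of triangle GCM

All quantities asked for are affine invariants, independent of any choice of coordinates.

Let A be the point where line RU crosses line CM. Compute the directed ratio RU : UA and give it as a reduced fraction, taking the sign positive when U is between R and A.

RU:UA = 19/5

Assign R = (0, 0), C = (1, 0), M = (0, 1), Z = (5, 3) — the answer is frame-independent, so this choice is without loss of generality.
1. G lies on line MR with MG:GR = 5:3 ⇒ G = (0, 3/8)
2. U is the centroid of triangle GCM ⇒ U = (1/3, 11/24)
line RU meets CM at A = (8/19, 11/19)
U = R + t·(A−R) with t = 19/24, so RU:UA = 19/24:5/24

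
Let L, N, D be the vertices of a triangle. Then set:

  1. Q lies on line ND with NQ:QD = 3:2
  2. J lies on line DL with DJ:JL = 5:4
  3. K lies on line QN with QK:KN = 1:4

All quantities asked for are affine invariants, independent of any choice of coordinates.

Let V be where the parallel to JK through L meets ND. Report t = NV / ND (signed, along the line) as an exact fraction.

t = 8/125

Work in coordinates with L = (0, 0), N = (1, 0), D = (0, 1).
1. Q lies on line ND with NQ:QD = 3:2 ⇒ Q = (2/5, 3/5)
2. J lies on line DL with DJ:JL = 5:4 ⇒ J = (0, 4/9)
3. K lies on line QN with QK:KN = 1:4 ⇒ K = (13/25, 12/25)
through L parallel to JK: direction (13/25, 8/225); meets ND at V = (117/125, 8/125)
V = N + t·(D−N) with t = 8/125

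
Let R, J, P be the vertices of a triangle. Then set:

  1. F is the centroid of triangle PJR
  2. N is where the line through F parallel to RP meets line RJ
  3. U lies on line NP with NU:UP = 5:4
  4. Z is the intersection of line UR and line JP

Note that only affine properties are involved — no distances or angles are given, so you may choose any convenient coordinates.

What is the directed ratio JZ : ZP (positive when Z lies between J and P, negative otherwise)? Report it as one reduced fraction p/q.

JZ:ZP = 15/4

Work in coordinates with R = (0, 0), J = (1, 0), P = (0, 1).
1. F is the centroid of triangle PJR ⇒ F = (1/3, 1/3)
2. N is where the line through F parallel to RP meets line RJ ⇒ N = (1/3, 0)
3. U lies on line NP with NU:UP = 5:4 ⇒ U = (4/27, 5/9)
4. Z is the intersection of line UR and line JP ⇒ Z = (4/19, 15/19)
Z = J + t·(P−J) with t = 15/19, so JZ:ZP = t:(1−t) = 15/19:4/19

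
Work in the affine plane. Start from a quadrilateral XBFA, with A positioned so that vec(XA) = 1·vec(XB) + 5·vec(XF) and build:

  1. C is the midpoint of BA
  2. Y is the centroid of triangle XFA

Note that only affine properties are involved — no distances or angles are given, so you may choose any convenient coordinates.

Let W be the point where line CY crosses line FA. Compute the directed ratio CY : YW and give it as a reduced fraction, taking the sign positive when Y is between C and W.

Set X = (0, 0), B = (1, 0), F = (0, 1), A = (1, 5); any affine frame gives the same invariant.
1. C is the midpoint of BA ⇒ C = (1, 5/2)
2. Y is the centroid of triangle XFA ⇒ Y = (1/3, 2)
line CY meets FA at W = (3/13, 25/13)
Y = C + t·(W−C) with t = 13/15, so CY:YW = 13/15:2/15

CY:YW = 13/2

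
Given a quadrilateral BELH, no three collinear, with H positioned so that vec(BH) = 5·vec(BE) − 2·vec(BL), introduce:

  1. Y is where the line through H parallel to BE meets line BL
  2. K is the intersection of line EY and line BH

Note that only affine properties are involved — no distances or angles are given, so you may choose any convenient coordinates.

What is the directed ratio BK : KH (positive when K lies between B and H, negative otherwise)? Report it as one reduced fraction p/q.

BK:KH = 1/5

Work in coordinates with B = (0, 0), E = (1, 0), L = (0, 1), H = (5, -2).
1. Y is where the line through H parallel to BE meets line BL ⇒ Y = (0, -2)
2. K is the intersection of line EY and line BH ⇒ K = (5/6, -1/3)
K = B + t·(H−B) with t = 1/6, so BK:KH = t:(1−t) = 1/6:5/6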